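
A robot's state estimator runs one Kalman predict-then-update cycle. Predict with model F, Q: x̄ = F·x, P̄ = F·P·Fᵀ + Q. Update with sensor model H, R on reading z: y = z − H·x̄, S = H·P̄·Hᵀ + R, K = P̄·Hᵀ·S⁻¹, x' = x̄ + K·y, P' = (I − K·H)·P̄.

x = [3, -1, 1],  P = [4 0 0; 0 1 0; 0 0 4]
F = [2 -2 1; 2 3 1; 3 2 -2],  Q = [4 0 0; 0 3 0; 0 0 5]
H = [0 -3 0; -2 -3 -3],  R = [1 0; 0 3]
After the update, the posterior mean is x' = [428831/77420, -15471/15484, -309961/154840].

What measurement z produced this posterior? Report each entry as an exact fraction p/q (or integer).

z = [3, -2]

x̄ = F·x = [9, 4, 5]
P̄ = F·P·Fᵀ + Q = [28 14 12; 14 32 22; 12 22 61]
S = H·P̄·Hᵀ + R = [289 570; 570 1660]
K = P̄·Hᵀ·S⁻¹ = [333/7742 -7393/77420; -2553/7742 -19/15484; 4605/15484 -41277/154840]
x' − x̄ = [-267949/77420, -77407/15484, -1084161/154840] = K·y
y = (KᵀK)⁻¹·Kᵀ·(x' − x̄) = [15, 43]
z = y + H·x̄ = [15, 43] + [-12, -45] = [3, -2]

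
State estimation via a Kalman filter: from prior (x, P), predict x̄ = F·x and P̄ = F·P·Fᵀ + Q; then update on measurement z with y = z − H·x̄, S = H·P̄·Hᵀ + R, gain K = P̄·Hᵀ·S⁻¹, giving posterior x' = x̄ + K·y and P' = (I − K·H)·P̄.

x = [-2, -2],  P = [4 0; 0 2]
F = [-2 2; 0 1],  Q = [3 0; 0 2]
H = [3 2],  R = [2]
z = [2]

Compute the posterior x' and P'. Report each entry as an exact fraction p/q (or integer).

x' = [178/103, -166/103]
P' = [422/309 -544/309; -544/309 836/309]

x̄ = F·x = [0, -2]
P̄ = F·P·Fᵀ + Q = [27 4; 4 4]
y = z − H·x̄ = [6]
S = H·P̄·Hᵀ + R = [309]
K = P̄·Hᵀ·S⁻¹ = [89/309; 20/309]
x' = x̄ + K·y = [178/103, -166/103]
P' = (I − K·H)·P̄ = [422/309 -544/309; -544/309 836/309]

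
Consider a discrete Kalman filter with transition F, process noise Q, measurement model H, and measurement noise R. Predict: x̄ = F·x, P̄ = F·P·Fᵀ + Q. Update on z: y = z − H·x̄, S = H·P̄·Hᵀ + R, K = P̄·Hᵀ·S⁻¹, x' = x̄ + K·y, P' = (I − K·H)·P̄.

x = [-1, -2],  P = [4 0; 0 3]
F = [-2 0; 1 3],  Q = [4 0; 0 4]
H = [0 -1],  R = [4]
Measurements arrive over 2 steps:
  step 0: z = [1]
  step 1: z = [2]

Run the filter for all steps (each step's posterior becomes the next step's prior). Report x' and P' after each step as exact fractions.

step 0: x' = [10/13, -21/13], P' = [716/39 -32/39; -32/39 140/39]
step 1: x' = [-725/262, -1129/524], P' = [7680/131 -310/131; -310/131 485/131]

step 0: x̄ = F·x = [2, -7]
step 0: P̄ = F·P·Fᵀ + Q = [20 -8; -8 35]
step 0: y = z − H·x̄ = [-6]
step 0: S = H·P̄·Hᵀ + R = [39]
step 0: K = P̄·Hᵀ·S⁻¹ = [8/39; -35/39]
step 0: x' = x̄ + K·y = [10/13, -21/13]
step 0: P' = (I − K·H)·P̄ = [716/39 -32/39; -32/39 140/39]
step 1: x̄ = F·x = [-20/13, -53/13]
step 1: P̄ = F·P·Fᵀ + Q = [3020/39 -1240/39; -1240/39 1940/39]
step 1: y = z − H·x̄ = [-27/13]
step 1: S = H·P̄·Hᵀ + R = [2096/39]
step 1: K = P̄·Hᵀ·S⁻¹ = [155/262; -485/524]
step 1: x' = x̄ + K·y = [-725/262, -1129/524]
step 1: P' = (I − K·H)·P̄ = [7680/131 -310/131; -310/131 485/131]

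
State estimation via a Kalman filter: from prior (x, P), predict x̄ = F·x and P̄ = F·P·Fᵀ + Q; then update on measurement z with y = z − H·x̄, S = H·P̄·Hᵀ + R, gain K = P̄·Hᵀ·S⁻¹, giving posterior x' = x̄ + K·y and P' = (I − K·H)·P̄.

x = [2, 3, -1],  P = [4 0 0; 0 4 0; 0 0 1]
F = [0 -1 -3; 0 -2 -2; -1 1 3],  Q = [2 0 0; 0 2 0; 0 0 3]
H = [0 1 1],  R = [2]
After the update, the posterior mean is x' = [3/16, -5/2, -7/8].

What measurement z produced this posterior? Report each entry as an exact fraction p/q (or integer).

x̄ = F·x = [0, -4, -2]
P̄ = F·P·Fᵀ + Q = [15 14 -13; 14 22 -14; -13 -14 20]
S = H·P̄·Hᵀ + R = [16]
K = P̄·Hᵀ·S⁻¹ = [1/16; 1/2; 3/8]
x' − x̄ = [3/16, 3/2, 9/8] = K·y
y = (KᵀK)⁻¹·Kᵀ·(x' − x̄) = [3]
z = y + H·x̄ = [3] + [-6] = [-3]

z = [-3]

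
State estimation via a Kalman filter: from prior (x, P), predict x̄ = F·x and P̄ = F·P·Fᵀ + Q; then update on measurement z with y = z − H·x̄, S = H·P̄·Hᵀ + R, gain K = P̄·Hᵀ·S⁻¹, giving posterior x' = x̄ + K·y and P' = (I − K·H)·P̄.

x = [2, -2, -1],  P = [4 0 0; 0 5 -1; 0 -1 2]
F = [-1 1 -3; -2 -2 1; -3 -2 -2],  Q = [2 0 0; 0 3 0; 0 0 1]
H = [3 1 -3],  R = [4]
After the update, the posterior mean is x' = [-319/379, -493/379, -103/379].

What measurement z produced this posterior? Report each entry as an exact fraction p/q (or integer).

x̄ = F·x = [-1, -1, 0]
P̄ = F·P·Fᵀ + Q = [35 -15 10; -15 45 38; 10 38 57]
S = H·P̄·Hᵀ + R = [379]
K = P̄·Hᵀ·S⁻¹ = [60/379; -114/379; -103/379]
x' − x̄ = [60/379, -114/379, -103/379] = K·y
y = (KᵀK)⁻¹·Kᵀ·(x' − x̄) = [1]
z = y + H·x̄ = [1] + [-4] = [-3]

z = [-3]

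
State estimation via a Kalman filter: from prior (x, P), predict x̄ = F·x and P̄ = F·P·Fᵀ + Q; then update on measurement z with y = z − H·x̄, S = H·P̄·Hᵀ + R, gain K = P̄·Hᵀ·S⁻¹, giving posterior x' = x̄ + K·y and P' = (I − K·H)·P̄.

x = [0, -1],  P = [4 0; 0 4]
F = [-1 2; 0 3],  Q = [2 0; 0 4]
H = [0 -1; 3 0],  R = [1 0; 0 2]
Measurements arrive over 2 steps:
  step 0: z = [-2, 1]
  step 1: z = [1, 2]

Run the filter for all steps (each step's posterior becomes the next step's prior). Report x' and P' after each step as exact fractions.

step 0: x̄ = F·x = [-2, -3]
step 0: P̄ = F·P·Fᵀ + Q = [22 24; 24 40]
step 0: y = z − H·x̄ = [-5, 7]
step 0: S = H·P̄·Hᵀ + R = [41 -72; -72 200]
step 0: K = P̄·Hᵀ·S⁻¹ = [-6/377 489/1508; -352/377 9/377]
step 0: x' = x̄ + K·y = [527/1508, 692/377]
step 0: P' = (I − K·H)·P̄ = [163/754 6/377; 6/377 352/377]
step 1: x̄ = F·x = [5009/1508, 2076/377]
step 1: P̄ = F·P·Fᵀ + Q = [4439/754 2094/377; 2094/377 4676/377]
step 1: y = z − H·x̄ = [2453/377, -12011/1508]
step 1: S = H·P̄·Hᵀ + R = [5053/377 -6282/377; -6282/377 41459/754]
step 1: K = P̄·Hᵀ·S⁻¹ = [-8376/346327 108705/346327; -304868/346327 12564/346327]
step 1: x' = x̄ + K·y = [230047/346327, -176639/346327]
step 1: P' = (I − K·H)·P̄ = [72470/346327 8376/346327; 8376/346327 304868/346327]

step 0: x' = [527/1508, 692/377], P' = [163/754 6/377; 6/377 352/377]
step 1: x' = [230047/346327, -176639/346327], P' = [72470/346327 8376/346327; 8376/346327 304868/346327]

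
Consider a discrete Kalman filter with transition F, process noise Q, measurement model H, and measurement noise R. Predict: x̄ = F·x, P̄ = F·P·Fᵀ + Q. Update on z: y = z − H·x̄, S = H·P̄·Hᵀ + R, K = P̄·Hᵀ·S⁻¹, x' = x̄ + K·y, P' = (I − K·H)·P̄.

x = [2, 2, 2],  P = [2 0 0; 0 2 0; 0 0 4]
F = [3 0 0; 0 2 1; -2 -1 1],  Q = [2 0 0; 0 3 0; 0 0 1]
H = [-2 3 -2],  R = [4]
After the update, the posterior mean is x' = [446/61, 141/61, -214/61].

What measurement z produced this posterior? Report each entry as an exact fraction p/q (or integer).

z = [-1]

x̄ = F·x = [6, 6, -4]
P̄ = F·P·Fᵀ + Q = [20 0 -12; 0 15 0; -12 0 15]
S = H·P̄·Hᵀ + R = [183]
K = P̄·Hᵀ·S⁻¹ = [-16/183; 15/61; -2/61]
x' − x̄ = [80/61, -225/61, 30/61] = K·y
y = (KᵀK)⁻¹·Kᵀ·(x' − x̄) = [-15]
z = y + H·x̄ = [-15] + [14] = [-1]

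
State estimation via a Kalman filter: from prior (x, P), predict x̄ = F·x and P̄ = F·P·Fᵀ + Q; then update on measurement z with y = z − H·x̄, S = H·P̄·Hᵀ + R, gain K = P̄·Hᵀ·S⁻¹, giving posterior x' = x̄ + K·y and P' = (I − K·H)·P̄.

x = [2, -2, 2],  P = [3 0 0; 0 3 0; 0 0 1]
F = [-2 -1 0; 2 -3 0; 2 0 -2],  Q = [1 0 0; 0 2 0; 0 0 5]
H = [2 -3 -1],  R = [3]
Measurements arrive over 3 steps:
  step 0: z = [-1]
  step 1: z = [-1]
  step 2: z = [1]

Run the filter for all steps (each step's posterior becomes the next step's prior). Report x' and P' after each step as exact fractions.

step 0: x' = [523/613, 1477/613, -2673/613], P' = [6999/613 5634/613 -3063/613; 5634/613 5252/613 -4065/613; -3063/613 -4065/613 6312/613]
step 1: x' = [-736617/197767, -1085575/197767, 1982263/197767], P' = [1851519/197767 1948680/197767 -2355330/197767; 1948680/197767 2750174/197767 -4371000/197767; -2355330/197767 -4371000/197767 17243481/395534]
step 2: x' = [175406035/52543417, 336340365/52543417, -718263149/52543417], P' = [807594951/52543417 1201031202/52543417 -2047673802/52543417; 1201031202/52543417 2137769480/52543417 -4027538988/52543417; -2047673802/52543417 -4027538988/52543417 16146696639/105086834]

step 0: x̄ = F·x = [-2, 10, 0]
step 0: P̄ = F·P·Fᵀ + Q = [16 -3 -12; -3 41 12; -12 12 21]
step 0: y = z − H·x̄ = [33]
step 0: S = H·P̄·Hᵀ + R = [613]
step 0: K = P̄·Hᵀ·S⁻¹ = [53/613; -141/613; -81/613]
step 0: x' = x̄ + K·y = [523/613, 1477/613, -2673/613]
step 0: P' = (I − K·H)·P̄ = [6999/613 5634/613 -3063/613; 5634/613 5252/613 -4065/613; -3063/613 -4065/613 6312/613]
step 1: x̄ = F·x = [-2523/613, -3385/613, 6392/613]
step 1: P̄ = F·P·Fᵀ + Q = [56397/613 10296/613 -59646/613; 10296/613 8882/613 -17946/613; -59646/613 -17946/613 80813/613]
step 1: y = z − H·x̄ = [670/613]
step 1: S = H·P̄·Hᵀ + R = [395534/613]
step 1: K = P̄·Hᵀ·S⁻¹ = [70776/197767; 5946/197767; -146267/395534]
step 1: x' = x̄ + K·y = [-736617/197767, -1085575/197767, 1982263/197767]
step 1: P' = (I − K·H)·P̄ = [1851519/197767 1948680/197767 -2355330/197767; 1948680/197767 2750174/197767 -4371000/197767; -2355330/197767 -4371000/197767 17243481/395534]
step 2: x̄ = F·x = [2558809/197767, 1783491/197767, -5437760/197767]
step 2: P̄ = F·P·Fᵀ + Q = [18148737/197767 8639166/197767 -29466756/197767; 8639166/197767 9169016/197767 -21090684/197767; -29466756/197767 -21090684/197767 61724513/197767]
step 2: y = z − H·x̄ = [-5007138/197767]
step 2: S = H·P̄·Hᵀ + R = [105086834/197767]
step 2: K = P̄·Hᵀ·S⁻¹ = [19923366/52543417; 5430984/52543417; -57385973/105086834]
step 2: x' = x̄ + K·y = [175406035/52543417, 336340365/52543417, -718263149/52543417]
step 2: P' = (I − K·H)·P̄ = [807594951/52543417 1201031202/52543417 -2047673802/52543417; 1201031202/52543417 2137769480/52543417 -4027538988/52543417; -2047673802/52543417 -4027538988/52543417 16146696639/105086834]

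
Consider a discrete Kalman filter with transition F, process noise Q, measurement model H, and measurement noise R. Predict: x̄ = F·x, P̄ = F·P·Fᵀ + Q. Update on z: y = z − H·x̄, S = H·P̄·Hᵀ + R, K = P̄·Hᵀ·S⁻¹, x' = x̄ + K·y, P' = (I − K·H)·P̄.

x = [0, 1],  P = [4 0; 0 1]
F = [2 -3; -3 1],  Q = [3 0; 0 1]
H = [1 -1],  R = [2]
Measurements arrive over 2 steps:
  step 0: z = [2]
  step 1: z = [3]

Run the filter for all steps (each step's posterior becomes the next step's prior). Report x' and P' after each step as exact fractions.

step 0: x' = [-18/61, -134/61], P' = [391/122 281/122; 281/122 411/122]
step 1: x' = [23223/5843, 4642/5843], P' = [46333/5843 40843/5843; 40843/5843 46551/5843]

step 0: x̄ = F·x = [-3, 1]
step 0: P̄ = F·P·Fᵀ + Q = [28 -27; -27 38]
step 0: y = z − H·x̄ = [6]
step 0: S = H·P̄·Hᵀ + R = [122]
step 0: K = P̄·Hᵀ·S⁻¹ = [55/122; -65/122]
step 0: x' = x̄ + K·y = [-18/61, -134/61]
step 0: P' = (I − K·H)·P̄ = [391/122 281/122; 281/122 411/122]
step 1: x̄ = F·x = [6, -80/61]
step 1: P̄ = F·P·Fᵀ + Q = [37/2 -4; -4 1183/61]
step 1: y = z − H·x̄ = [-263/61]
step 1: S = H·P̄·Hᵀ + R = [5843/122]
step 1: K = P̄·Hᵀ·S⁻¹ = [2745/5843; -2854/5843]
step 1: x' = x̄ + K·y = [23223/5843, 4642/5843]
step 1: P' = (I − K·H)·P̄ = [46333/5843 40843/5843; 40843/5843 46551/5843]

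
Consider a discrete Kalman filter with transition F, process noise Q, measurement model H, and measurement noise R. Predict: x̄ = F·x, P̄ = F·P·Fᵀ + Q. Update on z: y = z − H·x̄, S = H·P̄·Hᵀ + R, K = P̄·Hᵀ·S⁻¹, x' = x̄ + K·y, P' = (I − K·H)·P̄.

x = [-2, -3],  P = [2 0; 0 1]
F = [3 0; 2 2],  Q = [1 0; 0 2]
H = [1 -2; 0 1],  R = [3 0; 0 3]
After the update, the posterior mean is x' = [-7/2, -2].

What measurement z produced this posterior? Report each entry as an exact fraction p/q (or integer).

z = [-1, -2]

x̄ = F·x = [-6, -10]
P̄ = F·P·Fᵀ + Q = [19 12; 12 14]
S = H·P̄·Hᵀ + R = [30 -16; -16 17]
K = P̄·Hᵀ·S⁻¹ = [107/254 140/127; -24/127 82/127]
x' − x̄ = [5/2, 8] = K·y
y = (KᵀK)⁻¹·Kᵀ·(x' − x̄) = [-15, 8]
z = y + H·x̄ = [-15, 8] + [14, -10] = [-1, -2]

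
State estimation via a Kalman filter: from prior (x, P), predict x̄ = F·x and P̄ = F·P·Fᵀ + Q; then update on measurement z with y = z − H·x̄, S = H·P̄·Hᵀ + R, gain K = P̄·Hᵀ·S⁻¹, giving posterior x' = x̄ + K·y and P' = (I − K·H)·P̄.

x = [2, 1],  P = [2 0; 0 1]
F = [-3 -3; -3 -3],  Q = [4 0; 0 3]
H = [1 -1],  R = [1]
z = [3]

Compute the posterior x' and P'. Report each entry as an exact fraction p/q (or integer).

x' = [-15/2, -81/8]
P' = [29 57/2; 57/2 231/8]

x̄ = F·x = [-9, -9]
P̄ = F·P·Fᵀ + Q = [31 27; 27 30]
y = z − H·x̄ = [3]
S = H·P̄·Hᵀ + R = [8]
K = P̄·Hᵀ·S⁻¹ = [1/2; -3/8]
x' = x̄ + K·y = [-15/2, -81/8]
P' = (I − K·H)·P̄ = [29 57/2; 57/2 231/8]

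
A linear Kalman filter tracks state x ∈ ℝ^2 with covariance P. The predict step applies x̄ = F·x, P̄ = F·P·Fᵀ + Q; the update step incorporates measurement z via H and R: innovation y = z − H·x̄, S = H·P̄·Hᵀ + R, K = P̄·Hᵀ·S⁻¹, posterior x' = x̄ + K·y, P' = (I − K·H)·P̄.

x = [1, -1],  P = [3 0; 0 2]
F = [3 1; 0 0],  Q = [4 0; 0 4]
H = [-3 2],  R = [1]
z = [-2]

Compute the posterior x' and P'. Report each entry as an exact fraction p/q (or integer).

x̄ = F·x = [2, 0]
P̄ = F·P·Fᵀ + Q = [33 0; 0 4]
y = z − H·x̄ = [4]
S = H·P̄·Hᵀ + R = [314]
K = P̄·Hᵀ·S⁻¹ = [-99/314; 4/157]
x' = x̄ + K·y = [116/157, 16/157]
P' = (I − K·H)·P̄ = [561/314 396/157; 396/157 596/157]

x' = [116/157, 16/157]
P' = [561/314 396/157; 396/157 596/157]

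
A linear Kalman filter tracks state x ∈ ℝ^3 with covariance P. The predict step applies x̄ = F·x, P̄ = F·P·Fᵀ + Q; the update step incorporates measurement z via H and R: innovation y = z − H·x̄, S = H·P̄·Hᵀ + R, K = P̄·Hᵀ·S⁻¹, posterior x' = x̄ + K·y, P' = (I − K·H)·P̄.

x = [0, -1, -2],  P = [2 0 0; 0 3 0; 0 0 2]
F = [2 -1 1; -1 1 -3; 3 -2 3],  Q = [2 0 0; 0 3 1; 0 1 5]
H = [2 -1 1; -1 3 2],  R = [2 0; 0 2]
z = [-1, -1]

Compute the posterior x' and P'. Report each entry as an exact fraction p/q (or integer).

x' = [19419/31159, 27116/31159, -43921/31159]
P' = [59660/31159 55208/31159 -51714/31159; 55208/31159 63134/31159 -59696/31159; -51714/31159 -59696/31159 68452/31159]

x̄ = F·x = [-1, 5, -4]
P̄ = F·P·Fᵀ + Q = [15 -13 24; -13 26 -29; 24 -29 53]
y = z − H·x̄ = [10, -9]
S = H·P̄·Hᵀ + R = [347 -50; -50 97]
K = P̄·Hᵀ·S⁻¹ = [6199/31159 1268/31159; -6207/31159 7401/31159; 12360/31159 4765/31159]
x' = x̄ + K·y = [19419/31159, 27116/31159, -43921/31159]
P' = (I − K·H)·P̄ = [59660/31159 55208/31159 -51714/31159; 55208/31159 63134/31159 -59696/31159; -51714/31159 -59696/31159 68452/31159]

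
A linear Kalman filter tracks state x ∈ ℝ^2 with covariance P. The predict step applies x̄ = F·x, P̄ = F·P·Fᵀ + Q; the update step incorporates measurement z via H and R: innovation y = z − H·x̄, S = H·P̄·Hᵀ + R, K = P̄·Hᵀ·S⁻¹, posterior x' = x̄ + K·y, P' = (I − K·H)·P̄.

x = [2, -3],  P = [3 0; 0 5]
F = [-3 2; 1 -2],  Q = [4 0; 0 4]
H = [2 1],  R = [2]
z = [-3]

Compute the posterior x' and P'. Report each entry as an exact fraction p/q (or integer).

x̄ = F·x = [-12, 8]
P̄ = F·P·Fᵀ + Q = [51 -29; -29 27]
y = z − H·x̄ = [13]
S = H·P̄·Hᵀ + R = [117]
K = P̄·Hᵀ·S⁻¹ = [73/117; -31/117]
x' = x̄ + K·y = [-35/9, 41/9]
P' = (I − K·H)·P̄ = [638/117 -1130/117; -1130/117 2198/117]

x' = [-35/9, 41/9]
P' = [638/117 -1130/117; -1130/117 2198/117]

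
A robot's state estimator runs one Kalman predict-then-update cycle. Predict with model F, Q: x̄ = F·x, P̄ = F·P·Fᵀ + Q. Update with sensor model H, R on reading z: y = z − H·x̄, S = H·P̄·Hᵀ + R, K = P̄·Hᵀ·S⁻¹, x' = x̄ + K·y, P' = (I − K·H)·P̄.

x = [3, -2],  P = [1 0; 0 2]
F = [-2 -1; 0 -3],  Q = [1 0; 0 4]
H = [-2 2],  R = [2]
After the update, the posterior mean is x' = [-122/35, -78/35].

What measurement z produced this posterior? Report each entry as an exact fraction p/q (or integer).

x̄ = F·x = [-4, 6]
P̄ = F·P·Fᵀ + Q = [7 6; 6 22]
S = H·P̄·Hᵀ + R = [70]
K = P̄·Hᵀ·S⁻¹ = [-1/35; 16/35]
x' − x̄ = [18/35, -288/35] = K·y
y = (KᵀK)⁻¹·Kᵀ·(x' − x̄) = [-18]
z = y + H·x̄ = [-18] + [20] = [2]

z = [2]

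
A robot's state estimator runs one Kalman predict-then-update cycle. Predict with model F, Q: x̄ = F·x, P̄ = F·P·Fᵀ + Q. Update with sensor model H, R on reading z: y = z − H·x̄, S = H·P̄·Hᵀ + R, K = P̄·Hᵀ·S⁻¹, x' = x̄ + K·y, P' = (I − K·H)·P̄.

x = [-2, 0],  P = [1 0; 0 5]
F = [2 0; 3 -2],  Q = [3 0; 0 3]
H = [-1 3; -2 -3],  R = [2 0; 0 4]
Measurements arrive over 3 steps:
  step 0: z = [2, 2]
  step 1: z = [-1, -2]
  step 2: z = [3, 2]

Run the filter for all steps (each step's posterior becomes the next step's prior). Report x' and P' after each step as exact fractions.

step 0: x̄ = F·x = [-4, -6]
step 0: P̄ = F·P·Fᵀ + Q = [7 6; 6 32]
step 0: y = z − H·x̄ = [16, -24]
step 0: S = H·P̄·Hᵀ + R = [261 -292; -292 392]
step 0: K = P̄·Hᵀ·S⁻¹ = [-629/2131 -1285/4262; 468/2131 -477/4262]
step 0: x' = x̄ + K·y = [-3168/2131, 426/2131]
step 0: P' = (I − K·H)·P̄ = [1276/2131 6/2131; 6/2131 314/2131]
step 1: x̄ = F·x = [-6336/2131, -10356/2131]
step 1: P̄ = F·P·Fᵀ + Q = [11497/2131 7632/2131; 7632/2131 19061/2131]
step 1: y = z − H·x̄ = [22601/2131, -48002/2131]
step 1: S = H·P̄·Hᵀ + R = [141516/2131 -171451/2131; -171451/2131 317645/2131]
step 1: K = P̄·Hᵀ·S⁻¹ = [-1992985/7300049 -2130361/7300049; 1557258/7300049 -824421/7300049]
step 1: x' = x̄ + K·y = [5145483/7300049, -389424/7300049]
step 1: P' = (I − K·H)·P̄ = [4169138/7300049 61056/7300049; 61056/7300049 1058524/7300049]
step 2: x̄ = F·x = [10290966/7300049, 16215297/7300049]
step 2: P̄ = F·P·Fᵀ + Q = [38576699/7300049 24770604/7300049; 24770604/7300049 62923813/7300049]
step 2: y = z − H·x̄ = [-16454778/7300049, 83827921/7300049]
step 2: S = H·P̄·Hᵀ + R = [470867490/7300049 -563472731/7300049; -563472731/7300049 1047068557/7300049]
step 2: K = P̄·Hᵀ·S⁻¹ = [-6565627481/24044910481 -7011498353/24044910481; 5128381962/24044910481 -2712814605/24044910481]
step 2: x' = x̄ + K·y = [-448150631/338660711, 150682704/338660711]
step 2: P' = (I − K·H)·P̄ = [13725749458/24044910481 198164832/24044910481; 198164832/24044910481 3484976252/24044910481]

step 0: x' = [-3168/2131, 426/2131], P' = [1276/2131 6/2131; 6/2131 314/2131]
step 1: x' = [5145483/7300049, -389424/7300049], P' = [4169138/7300049 61056/7300049; 61056/7300049 1058524/7300049]
step 2: x' = [-448150631/338660711, 150682704/338660711], P' = [13725749458/24044910481 198164832/24044910481; 198164832/24044910481 3484976252/24044910481]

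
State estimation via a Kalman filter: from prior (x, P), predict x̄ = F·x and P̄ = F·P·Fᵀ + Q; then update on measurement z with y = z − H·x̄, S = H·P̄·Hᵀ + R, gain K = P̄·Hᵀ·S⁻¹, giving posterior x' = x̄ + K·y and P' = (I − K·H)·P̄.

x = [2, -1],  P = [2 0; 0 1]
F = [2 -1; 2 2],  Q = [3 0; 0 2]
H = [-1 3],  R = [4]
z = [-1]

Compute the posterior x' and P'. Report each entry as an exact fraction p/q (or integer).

x̄ = F·x = [5, 2]
P̄ = F·P·Fᵀ + Q = [12 6; 6 14]
y = z − H·x̄ = [-2]
S = H·P̄·Hᵀ + R = [106]
K = P̄·Hᵀ·S⁻¹ = [3/53; 18/53]
x' = x̄ + K·y = [259/53, 70/53]
P' = (I − K·H)·P̄ = [618/53 210/53; 210/53 94/53]

x' = [259/53, 70/53]
P' = [618/53 210/53; 210/53 94/53]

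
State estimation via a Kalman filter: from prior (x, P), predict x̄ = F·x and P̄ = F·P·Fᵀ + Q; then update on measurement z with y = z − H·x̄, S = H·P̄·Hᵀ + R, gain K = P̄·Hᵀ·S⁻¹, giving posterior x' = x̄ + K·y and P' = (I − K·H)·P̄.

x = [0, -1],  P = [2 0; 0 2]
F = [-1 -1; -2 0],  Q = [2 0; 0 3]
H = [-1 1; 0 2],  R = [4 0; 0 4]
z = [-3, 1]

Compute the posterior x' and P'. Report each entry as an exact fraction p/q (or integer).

x' = [244/107, 33/107]
P' = [274/107 66/107; 66/107 94/107]

x̄ = F·x = [1, 0]
P̄ = F·P·Fᵀ + Q = [6 4; 4 11]
y = z − H·x̄ = [-2, 1]
S = H·P̄·Hᵀ + R = [13 14; 14 48]
K = P̄·Hᵀ·S⁻¹ = [-52/107 33/107; 7/107 47/107]
x' = x̄ + K·y = [244/107, 33/107]
P' = (I − K·H)·P̄ = [274/107 66/107; 66/107 94/107]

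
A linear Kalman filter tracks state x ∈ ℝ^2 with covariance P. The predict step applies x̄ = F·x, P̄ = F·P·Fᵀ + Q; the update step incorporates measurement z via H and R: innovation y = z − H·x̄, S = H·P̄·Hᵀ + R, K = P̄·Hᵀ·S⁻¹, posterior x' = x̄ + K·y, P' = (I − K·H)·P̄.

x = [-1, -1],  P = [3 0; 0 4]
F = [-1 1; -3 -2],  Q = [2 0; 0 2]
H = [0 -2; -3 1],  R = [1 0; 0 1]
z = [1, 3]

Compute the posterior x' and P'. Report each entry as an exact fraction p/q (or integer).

x̄ = F·x = [0, 5]
P̄ = F·P·Fᵀ + Q = [9 1; 1 45]
y = z − H·x̄ = [11, -2]
S = H·P̄·Hᵀ + R = [181 -84; -84 121]
K = P̄·Hᵀ·S⁻¹ = [-2426/14845 -4874/14845; -7362/14845 42/14845]
x' = x̄ + K·y = [-16938/14845, -6841/14845]
P' = (I − K·H)·P̄ = [2029/14845 1213/14845; 1213/14845 3681/14845]

x' = [-16938/14845, -6841/14845]
P' = [2029/14845 1213/14845; 1213/14845 3681/14845]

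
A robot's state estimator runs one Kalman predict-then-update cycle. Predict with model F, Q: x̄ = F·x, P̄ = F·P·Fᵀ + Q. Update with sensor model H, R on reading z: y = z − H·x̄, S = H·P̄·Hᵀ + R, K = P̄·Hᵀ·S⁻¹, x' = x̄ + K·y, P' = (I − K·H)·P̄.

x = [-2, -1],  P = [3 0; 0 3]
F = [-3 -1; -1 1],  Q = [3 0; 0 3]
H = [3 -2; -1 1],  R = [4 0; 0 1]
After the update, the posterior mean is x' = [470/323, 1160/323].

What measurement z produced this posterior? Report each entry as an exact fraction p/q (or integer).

z = [-2, 3]

x̄ = F·x = [7, 1]
P̄ = F·P·Fᵀ + Q = [33 6; 6 9]
S = H·P̄·Hᵀ + R = [265 -87; -87 31]
K = P̄·Hᵀ·S⁻¹ = [174/323 207/323; 261/646 795/646]
x' − x̄ = [-1791/323, 837/323] = K·y
y = (KᵀK)⁻¹·Kᵀ·(x' − x̄) = [-21, 9]
z = y + H·x̄ = [-21, 9] + [19, -6] = [-2, 3]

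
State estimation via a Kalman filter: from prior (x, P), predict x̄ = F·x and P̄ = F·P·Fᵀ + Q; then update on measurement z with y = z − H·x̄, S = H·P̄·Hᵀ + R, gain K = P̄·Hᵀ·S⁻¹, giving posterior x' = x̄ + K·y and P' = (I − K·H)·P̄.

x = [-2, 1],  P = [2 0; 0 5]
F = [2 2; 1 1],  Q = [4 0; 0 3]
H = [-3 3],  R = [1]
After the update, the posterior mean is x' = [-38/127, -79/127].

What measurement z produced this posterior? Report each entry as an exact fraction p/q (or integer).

z = [-1]

x̄ = F·x = [-2, -1]
P̄ = F·P·Fᵀ + Q = [32 14; 14 10]
S = H·P̄·Hᵀ + R = [127]
K = P̄·Hᵀ·S⁻¹ = [-54/127; -12/127]
x' − x̄ = [216/127, 48/127] = K·y
y = (KᵀK)⁻¹·Kᵀ·(x' − x̄) = [-4]
z = y + H·x̄ = [-4] + [3] = [-1]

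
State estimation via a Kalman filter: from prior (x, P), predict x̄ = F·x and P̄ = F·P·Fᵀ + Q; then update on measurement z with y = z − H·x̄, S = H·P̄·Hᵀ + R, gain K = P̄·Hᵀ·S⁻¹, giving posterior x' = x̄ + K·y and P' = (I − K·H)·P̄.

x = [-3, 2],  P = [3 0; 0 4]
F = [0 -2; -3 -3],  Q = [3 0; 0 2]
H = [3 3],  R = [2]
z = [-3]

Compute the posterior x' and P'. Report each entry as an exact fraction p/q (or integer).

x̄ = F·x = [-4, 3]
P̄ = F·P·Fᵀ + Q = [19 24; 24 65]
y = z − H·x̄ = [0]
S = H·P̄·Hᵀ + R = [1190]
K = P̄·Hᵀ·S⁻¹ = [129/1190; 267/1190]
x' = x̄ + K·y = [-4, 3]
P' = (I − K·H)·P̄ = [5969/1190 -5883/1190; -5883/1190 6061/1190]

x' = [-4, 3]
P' = [5969/1190 -5883/1190; -5883/1190 6061/1190]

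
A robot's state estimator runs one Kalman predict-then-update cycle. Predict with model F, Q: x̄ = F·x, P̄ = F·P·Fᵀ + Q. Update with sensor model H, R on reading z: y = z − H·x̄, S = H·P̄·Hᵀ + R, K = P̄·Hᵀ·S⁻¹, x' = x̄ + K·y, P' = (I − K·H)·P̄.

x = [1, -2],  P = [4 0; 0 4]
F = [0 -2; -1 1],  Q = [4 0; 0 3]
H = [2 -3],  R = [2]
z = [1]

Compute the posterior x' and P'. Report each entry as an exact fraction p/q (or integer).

x' = [84/277, -47/277]
P' = [1444/277 920/277; 920/277 646/277]

x̄ = F·x = [4, -3]
P̄ = F·P·Fᵀ + Q = [20 -8; -8 11]
y = z − H·x̄ = [-16]
S = H·P̄·Hᵀ + R = [277]
K = P̄·Hᵀ·S⁻¹ = [64/277; -49/277]
x' = x̄ + K·y = [84/277, -47/277]
P' = (I − K·H)·P̄ = [1444/277 920/277; 920/277 646/277]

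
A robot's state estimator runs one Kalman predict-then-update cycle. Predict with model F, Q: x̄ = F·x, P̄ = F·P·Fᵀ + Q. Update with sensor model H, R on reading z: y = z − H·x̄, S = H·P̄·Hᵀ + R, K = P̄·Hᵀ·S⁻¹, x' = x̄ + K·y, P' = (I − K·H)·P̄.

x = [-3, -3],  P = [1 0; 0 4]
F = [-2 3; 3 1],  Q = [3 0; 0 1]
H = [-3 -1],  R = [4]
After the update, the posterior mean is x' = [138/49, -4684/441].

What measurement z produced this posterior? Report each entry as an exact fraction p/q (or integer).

z = [2]

x̄ = F·x = [-3, -12]
P̄ = F·P·Fᵀ + Q = [43 6; 6 14]
S = H·P̄·Hᵀ + R = [441]
K = P̄·Hᵀ·S⁻¹ = [-15/49; -32/441]
x' − x̄ = [285/49, 608/441] = K·y
y = (KᵀK)⁻¹·Kᵀ·(x' − x̄) = [-19]
z = y + H·x̄ = [-19] + [21] = [2]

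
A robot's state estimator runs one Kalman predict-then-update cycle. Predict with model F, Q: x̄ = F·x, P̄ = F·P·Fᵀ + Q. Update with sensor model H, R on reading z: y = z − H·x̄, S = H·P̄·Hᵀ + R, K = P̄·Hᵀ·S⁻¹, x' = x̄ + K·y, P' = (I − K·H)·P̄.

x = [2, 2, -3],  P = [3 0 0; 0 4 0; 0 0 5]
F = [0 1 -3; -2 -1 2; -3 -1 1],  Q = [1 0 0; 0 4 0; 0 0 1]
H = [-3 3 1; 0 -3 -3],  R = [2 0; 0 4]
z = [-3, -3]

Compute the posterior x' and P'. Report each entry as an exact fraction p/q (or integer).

x' = [43070/27951, 23182/67881, 280013/475167]
P' = [22678/27951 3292/3993 -16768/27951; 3292/3993 84908/67881 -76652/67881; -16768/27951 -76652/67881 686816/475167]

x̄ = F·x = [11, -12, -11]
P̄ = F·P·Fᵀ + Q = [50 -34 -19; -34 40 32; -19 32 37]
y = z − H·x̄ = [77, -72]
S = H·P̄·Hᵀ + R = [1767 -1332; -1332 1273]
K = P̄·Hᵀ·S⁻¹ = [-7835/27951 -1569/9317; 5090/67881 -2064/22627; -33854/475167 -37563/158389]
x' = x̄ + K·y = [43070/27951, 23182/67881, 280013/475167]
P' = (I − K·H)·P̄ = [22678/27951 3292/3993 -16768/27951; 3292/3993 84908/67881 -76652/67881; -16768/27951 -76652/67881 686816/475167]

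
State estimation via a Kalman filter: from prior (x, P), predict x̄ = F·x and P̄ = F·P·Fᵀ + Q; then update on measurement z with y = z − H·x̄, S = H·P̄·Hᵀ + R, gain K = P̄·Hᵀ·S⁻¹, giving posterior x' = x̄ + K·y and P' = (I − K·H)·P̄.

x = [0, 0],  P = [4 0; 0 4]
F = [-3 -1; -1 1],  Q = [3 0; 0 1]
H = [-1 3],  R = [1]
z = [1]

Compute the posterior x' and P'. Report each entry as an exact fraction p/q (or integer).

x̄ = F·x = [0, 0]
P̄ = F·P·Fᵀ + Q = [43 8; 8 9]
y = z − H·x̄ = [1]
S = H·P̄·Hᵀ + R = [77]
K = P̄·Hᵀ·S⁻¹ = [-19/77; 19/77]
x' = x̄ + K·y = [-19/77, 19/77]
P' = (I − K·H)·P̄ = [2950/77 977/77; 977/77 332/77]

x' = [-19/77, 19/77]
P' = [2950/77 977/77; 977/77 332/77]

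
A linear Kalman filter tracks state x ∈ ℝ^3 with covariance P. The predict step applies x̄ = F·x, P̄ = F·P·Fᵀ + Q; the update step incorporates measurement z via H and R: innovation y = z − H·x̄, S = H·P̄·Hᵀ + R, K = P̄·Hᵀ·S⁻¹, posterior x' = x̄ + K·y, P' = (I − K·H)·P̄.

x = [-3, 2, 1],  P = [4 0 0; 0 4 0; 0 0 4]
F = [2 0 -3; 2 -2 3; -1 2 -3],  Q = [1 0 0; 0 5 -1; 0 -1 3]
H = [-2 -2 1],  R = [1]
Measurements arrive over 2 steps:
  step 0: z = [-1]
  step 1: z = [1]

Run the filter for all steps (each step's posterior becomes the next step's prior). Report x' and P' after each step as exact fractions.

step 0: x' = [-1709/268, 2427/536, -2481/536], P' = [6741/134 -8533/268 9879/268; -8533/268 11239/536 -11821/536; 9879/268 -11821/536 15999/536]
step 1: x' = [-950027/6085447, -1109486/6085447, 2018652/6085447], P' = [161478818/6085447 -107515114/6085447 108007879/6085447; -107515114/6085447 75990268/6085447 -65267497/6085447; 108007879/6085447 -65267497/6085447 87291007/6085447]

step 0: x̄ = F·x = [-9, -7, 4]
step 0: P̄ = F·P·Fᵀ + Q = [53 -20 28; -20 73 -61; 28 -61 59]
step 0: y = z − H·x̄ = [-37]
step 0: S = H·P̄·Hᵀ + R = [536]
step 0: K = P̄·Hᵀ·S⁻¹ = [-19/268; -167/536; 125/536]
step 0: x' = x̄ + K·y = [-1709/268, 2427/536, -2481/536]
step 0: P' = (I − K·H)·P̄ = [6741/134 -8533/268 9879/268; -8533/268 11239/536 -11821/536; 9879/268 -11821/536 15999/536]
step 1: x̄ = F·x = [607/536, -19133/536, 15715/536]
step 1: P̄ = F·P·Fᵀ + Q = [15287/536 -38797/536 33451/536; -38797/536 814959/536 -665481/536; 33451/536 -665481/536 546183/536]
step 1: y = z − H·x̄ = [-52231/536]
step 1: S = H·P̄·Hᵀ + R = [6085447/536]
step 1: K = P̄·Hᵀ·S⁻¹ = [80471/6085447; -2217805/6085447; 1810243/6085447]
step 1: x' = x̄ + K·y = [-950027/6085447, -1109486/6085447, 2018652/6085447]
step 1: P' = (I − K·H)·P̄ = [161478818/6085447 -107515114/6085447 108007879/6085447; -107515114/6085447 75990268/6085447 -65267497/6085447; 108007879/6085447 -65267497/6085447 87291007/6085447]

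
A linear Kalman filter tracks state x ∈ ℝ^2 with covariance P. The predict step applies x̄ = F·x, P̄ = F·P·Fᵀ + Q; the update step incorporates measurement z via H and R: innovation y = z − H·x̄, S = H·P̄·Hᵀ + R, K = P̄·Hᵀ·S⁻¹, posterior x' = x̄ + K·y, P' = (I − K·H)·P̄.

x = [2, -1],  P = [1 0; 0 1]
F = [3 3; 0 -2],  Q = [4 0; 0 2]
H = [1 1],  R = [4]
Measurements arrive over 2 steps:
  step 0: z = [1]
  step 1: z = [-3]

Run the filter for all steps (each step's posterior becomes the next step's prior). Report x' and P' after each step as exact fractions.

step 0: x̄ = F·x = [3, 2]
step 0: P̄ = F·P·Fᵀ + Q = [22 -6; -6 6]
step 0: y = z − H·x̄ = [-4]
step 0: S = H·P̄·Hᵀ + R = [20]
step 0: K = P̄·Hᵀ·S⁻¹ = [4/5; 0]
step 0: x' = x̄ + K·y = [-1/5, 2]
step 0: P' = (I − K·H)·P̄ = [46/5 -6; -6 6]
step 1: x̄ = F·x = [27/5, -4]
step 1: P̄ = F·P·Fᵀ + Q = [164/5 0; 0 26]
step 1: y = z − H·x̄ = [-22/5]
step 1: S = H·P̄·Hᵀ + R = [314/5]
step 1: K = P̄·Hᵀ·S⁻¹ = [82/157; 65/157]
step 1: x' = x̄ + K·y = [487/157, -914/157]
step 1: P' = (I − K·H)·P̄ = [2460/157 -2132/157; -2132/157 2392/157]

step 0: x' = [-1/5, 2], P' = [46/5 -6; -6 6]
step 1: x' = [487/157, -914/157], P' = [2460/157 -2132/157; -2132/157 2392/157]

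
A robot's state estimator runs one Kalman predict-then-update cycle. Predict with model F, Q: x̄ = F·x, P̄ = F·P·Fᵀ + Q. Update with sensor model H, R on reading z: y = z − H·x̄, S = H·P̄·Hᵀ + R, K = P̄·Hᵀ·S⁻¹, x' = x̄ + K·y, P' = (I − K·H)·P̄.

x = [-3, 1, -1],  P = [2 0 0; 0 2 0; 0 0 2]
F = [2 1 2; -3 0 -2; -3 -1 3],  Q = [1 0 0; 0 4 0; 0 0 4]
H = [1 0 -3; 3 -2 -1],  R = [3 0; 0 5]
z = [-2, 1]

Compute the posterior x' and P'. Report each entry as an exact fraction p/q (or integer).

x̄ = F·x = [-7, 11, 5]
P̄ = F·P·Fᵀ + Q = [19 -20 -2; -20 30 6; -2 6 42]
y = z − H·x̄ = [20, 49]
S = H·P̄·Hᵀ + R = [412 279; 279 614]
K = P̄·Hᵀ·S⁻¹ = [-12271/175127 33813/175127; 11822/175127 -41310/175127; -61852/175127 10992/175127]
x' = x̄ + K·y = [185528/175127, 138647/175127, 177203/175127]
P' = (I − K·H)·P̄ = [286701/175127 291600/175127 107838/175127; 291600/175127 497986/175127 85378/175127; 107838/175127 85378/175127 97798/175127]

x' = [185528/175127, 138647/175127, 177203/175127]
P' = [286701/175127 291600/175127 107838/175127; 291600/175127 497986/175127 85378/175127; 107838/175127 85378/175127 97798/175127]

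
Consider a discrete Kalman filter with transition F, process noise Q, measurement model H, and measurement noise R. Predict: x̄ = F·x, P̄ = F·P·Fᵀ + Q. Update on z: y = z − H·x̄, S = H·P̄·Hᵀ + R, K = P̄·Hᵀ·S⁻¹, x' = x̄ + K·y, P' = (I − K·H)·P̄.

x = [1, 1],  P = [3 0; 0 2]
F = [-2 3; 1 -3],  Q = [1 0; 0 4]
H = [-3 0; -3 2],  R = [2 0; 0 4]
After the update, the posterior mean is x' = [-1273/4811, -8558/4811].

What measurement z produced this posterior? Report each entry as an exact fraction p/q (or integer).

x̄ = F·x = [1, -2]
P̄ = F·P·Fᵀ + Q = [31 -24; -24 25]
S = H·P̄·Hᵀ + R = [281 423; 423 671]
K = P̄·Hᵀ·S⁻¹ = [-1380/4811 -141/4811; -1647/4811 1913/4811]
x' − x̄ = [-6084/4811, 1064/4811] = K·y
y = (KᵀK)⁻¹·Kᵀ·(x' − x̄) = [4, 4]
z = y + H·x̄ = [4, 4] + [-3, -7] = [1, -3]

z = [1, -3]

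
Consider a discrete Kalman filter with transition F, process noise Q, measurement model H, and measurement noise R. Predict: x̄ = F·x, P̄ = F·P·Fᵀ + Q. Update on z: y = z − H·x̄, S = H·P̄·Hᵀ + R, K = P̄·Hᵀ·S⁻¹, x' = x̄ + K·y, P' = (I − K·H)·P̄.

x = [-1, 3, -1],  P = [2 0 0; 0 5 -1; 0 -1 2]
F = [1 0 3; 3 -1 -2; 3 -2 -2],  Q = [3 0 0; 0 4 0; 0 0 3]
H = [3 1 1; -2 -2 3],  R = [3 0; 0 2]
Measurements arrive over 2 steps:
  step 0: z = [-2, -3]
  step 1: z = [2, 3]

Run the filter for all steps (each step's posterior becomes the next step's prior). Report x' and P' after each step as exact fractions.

step 0: x̄ = F·x = [-4, -4, -7]
step 0: P̄ = F·P·Fᵀ + Q = [23 -3 0; -3 31 30; 0 30 41]
step 0: y = z − H·x̄ = [21, 2]
step 0: S = H·P̄·Hᵀ + R = [324 -23; -23 203]
step 0: K = P̄·Hᵀ·S⁻¹ = [12478/65243 -11442/65243; 11338/65243 12212/65243; 15862/65243 22045/65243]
step 0: x' = x̄ + K·y = [-21818/65243, 1550/65243, -79509/65243]
step 0: P' = (I − K·H)·P̄ = [219361/65243 -455557/65243 -165092/65243; -455557/65243 1017749/65243 382936/65243; -165092/65243 382936/65243 159926/65243]
step 1: x̄ = F·x = [-260345/65243, 92014/65243, 90464/65243]
step 1: P̄ = F·P·Fᵀ + Q = [863872/65243 -2150368/65243 -2843619/65243; -2150368/65243 10138864/65243 13028184/65243; -2843619/65243 13028184/65243 17391954/65243]
step 1: y = z − H·x̄ = [729043/65243, -412325/65243]
step 1: S = H·P̄·Hᵀ + R = [31593841/65243 37040697/65243; 37040697/65243 61251292/65243]
step 1: K = P̄·Hᵀ·S⁻¹ = [102463301/784689331 -138289086/784689331; 2574269096/8631582641 1699590144/8631582641; 2492270736/8631582641 2975071785/8631582641]
step 1: x' = x̄ + K·y = [-1112299314/784689331, 2745255574/784689331, 1910512939/784689331]
step 1: P' = (I − K·H)·P̄ = [1534544691/784689331 -3136248744/784689331 -1159995426/784689331; -3136248744/784689331 79851067920/8631582641 31367947920/8631582641; -1159995426/784689331 31367947920/8631582641 14388713346/8631582641]

step 0: x' = [-21818/65243, 1550/65243, -79509/65243], P' = [219361/65243 -455557/65243 -165092/65243; -455557/65243 1017749/65243 382936/65243; -165092/65243 382936/65243 159926/65243]
step 1: x' = [-1112299314/784689331, 2745255574/784689331, 1910512939/784689331], P' = [1534544691/784689331 -3136248744/784689331 -1159995426/784689331; -3136248744/784689331 79851067920/8631582641 31367947920/8631582641; -1159995426/784689331 31367947920/8631582641 14388713346/8631582641]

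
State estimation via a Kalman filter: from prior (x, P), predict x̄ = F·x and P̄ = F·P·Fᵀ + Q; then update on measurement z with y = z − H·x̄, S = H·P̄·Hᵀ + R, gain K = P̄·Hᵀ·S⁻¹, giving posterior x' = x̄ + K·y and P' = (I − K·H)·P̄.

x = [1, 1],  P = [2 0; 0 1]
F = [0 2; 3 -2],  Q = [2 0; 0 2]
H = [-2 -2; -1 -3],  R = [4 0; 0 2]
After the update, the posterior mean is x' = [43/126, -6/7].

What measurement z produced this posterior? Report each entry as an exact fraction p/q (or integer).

x̄ = F·x = [2, 1]
P̄ = F·P·Fᵀ + Q = [6 -4; -4 24]
S = H·P̄·Hᵀ + R = [92 124; 124 200]
K = P̄·Hᵀ·S⁻¹ = [-193/378 131/378; 1/7 -3/7]
x' − x̄ = [-209/126, -13/7] = K·y
y = (KᵀK)⁻¹·Kᵀ·(x' − x̄) = [8, 7]
z = y + H·x̄ = [8, 7] + [-6, -5] = [2, 2]

z = [2, 2]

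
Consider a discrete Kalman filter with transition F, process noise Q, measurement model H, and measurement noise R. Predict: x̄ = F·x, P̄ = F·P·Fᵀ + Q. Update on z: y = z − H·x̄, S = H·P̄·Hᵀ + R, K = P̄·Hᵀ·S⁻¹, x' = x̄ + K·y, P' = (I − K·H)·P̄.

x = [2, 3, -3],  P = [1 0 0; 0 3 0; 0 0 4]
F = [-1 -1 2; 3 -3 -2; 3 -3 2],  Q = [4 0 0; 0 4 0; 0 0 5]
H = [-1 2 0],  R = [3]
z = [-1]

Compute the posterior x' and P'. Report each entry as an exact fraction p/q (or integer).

x̄ = F·x = [-11, 3, -9]
P̄ = F·P·Fᵀ + Q = [24 -10 22; -10 56 20; 22 20 57]
y = z − H·x̄ = [-18]
S = H·P̄·Hᵀ + R = [291]
K = P̄·Hᵀ·S⁻¹ = [-44/291; 122/291; 6/97]
x' = x̄ + K·y = [-803/97, -441/97, -981/97]
P' = (I − K·H)·P̄ = [5048/291 2458/291 2398/97; 2458/291 1412/291 1208/97; 2398/97 1208/97 5421/97]

x' = [-803/97, -441/97, -981/97]
P' = [5048/291 2458/291 2398/97; 2458/291 1412/291 1208/97; 2398/97 1208/97 5421/97]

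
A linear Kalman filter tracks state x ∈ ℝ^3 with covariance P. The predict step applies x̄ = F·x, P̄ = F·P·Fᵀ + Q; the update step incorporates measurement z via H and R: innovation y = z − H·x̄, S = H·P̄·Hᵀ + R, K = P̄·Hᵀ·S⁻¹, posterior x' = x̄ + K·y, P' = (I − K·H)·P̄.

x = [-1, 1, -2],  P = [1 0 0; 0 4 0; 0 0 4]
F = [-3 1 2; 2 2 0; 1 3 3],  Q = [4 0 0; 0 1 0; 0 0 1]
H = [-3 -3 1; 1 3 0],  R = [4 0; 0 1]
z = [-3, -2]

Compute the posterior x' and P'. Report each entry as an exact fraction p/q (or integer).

x' = [225/5803, -11734/17409, -84736/17409]
P' = [36969/5803 -12865/5803 60204/5803; -12865/5803 15314/17409 -58003/17409; 60204/5803 -58003/17409 360251/17409]

x̄ = F·x = [0, 0, -4]
P̄ = F·P·Fᵀ + Q = [33 2 33; 2 21 26; 33 26 74]
y = z − H·x̄ = [1, -2]
S = H·P̄·Hᵀ + R = [246 -201; -201 235]
K = P̄·Hᵀ·S⁻¹ = [-3027/5803 -1626/5803; 2960/17409 2449/5803; -1894/17409 2201/5803]
x' = x̄ + K·y = [225/5803, -11734/17409, -84736/17409]
P' = (I − K·H)·P̄ = [36969/5803 -12865/5803 60204/5803; -12865/5803 15314/17409 -58003/17409; 60204/5803 -58003/17409 360251/17409]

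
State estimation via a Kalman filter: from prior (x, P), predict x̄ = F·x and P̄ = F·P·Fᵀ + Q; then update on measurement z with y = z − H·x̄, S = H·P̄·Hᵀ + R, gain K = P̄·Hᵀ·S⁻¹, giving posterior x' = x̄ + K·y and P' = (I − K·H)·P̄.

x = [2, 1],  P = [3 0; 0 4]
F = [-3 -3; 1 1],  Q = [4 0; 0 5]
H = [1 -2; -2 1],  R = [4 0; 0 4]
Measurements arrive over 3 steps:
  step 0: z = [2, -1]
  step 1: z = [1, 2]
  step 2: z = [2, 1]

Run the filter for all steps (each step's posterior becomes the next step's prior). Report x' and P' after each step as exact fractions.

step 0: x̄ = F·x = [-9, 3]
step 0: P̄ = F·P·Fᵀ + Q = [67 -21; -21 12]
step 0: y = z − H·x̄ = [17, -22]
step 0: S = H·P̄·Hᵀ + R = [203 -263; -263 368]
step 0: K = P̄·Hᵀ·S⁻¹ = [-653/5535 -2798/5535; -262/615 -97/615]
step 0: x' = x̄ + K·y = [128/1107, -95/123]
step 0: P' = (I − K·H)·P̄ = [8332/5535 608/615; 608/615 276/205]
step 1: x̄ = F·x = [727/369, -727/1107]
step 1: P̄ = F·P·Fᵀ + Q = [29188/615 -26728/1845; -26728/1845 54403/5535]
step 1: y = z − H·x̄ = [-2528/1107, 7303/1107]
step 1: S = H·P̄·Hᵀ + R = [164636/1107 -207022/1107; -207022/1107 1448047/5535]
step 1: K = P̄·Hᵀ·S⁻¹ = [-642219/5444924 -1368063/2722462; -579887/1361231 -212627/1361231]
step 1: x' = x̄ + K·y = [-2928193/2722462, -972426/1361231]
step 1: P' = (I − K·H)·P̄ = [2038157/1361231 1340188/1361231; 1340188/1361231 1829868/1361231]
step 2: x̄ = F·x = [14619135/2722462, -4873045/2722462]
step 2: P̄ = F·P·Fᵀ + Q = [64380533/1361231 -19645203/1361231; -19645203/1361231 13354556/1361231]
step 2: y = z − H·x̄ = [-18920301/2722462, 36833777/2722462]
step 2: S = H·P̄·Hᵀ + R = [201824493/1361231 -253696193/1361231; -253696193/1361231 354902424/1361231]
step 2: K = P̄·Hᵀ·S⁻¹ = [-629605051/5337994393 -2682202690/5337994393; -2273994874/5337994393 -833708959/5337994393]
step 2: x' = x̄ + K·y = [-3249440402/5337994393, -5030839467/5337994393]
step 2: P' = (I − K·H)·P̄ = [7992013908/5337994393 5255217056/5337994393; 5255217056/5337994393 7175598276/5337994393]

step 0: x' = [128/1107, -95/123], P' = [8332/5535 608/615; 608/615 276/205]
step 1: x' = [-2928193/2722462, -972426/1361231], P' = [2038157/1361231 1340188/1361231; 1340188/1361231 1829868/1361231]
step 2: x' = [-3249440402/5337994393, -5030839467/5337994393], P' = [7992013908/5337994393 5255217056/5337994393; 5255217056/5337994393 7175598276/5337994393]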